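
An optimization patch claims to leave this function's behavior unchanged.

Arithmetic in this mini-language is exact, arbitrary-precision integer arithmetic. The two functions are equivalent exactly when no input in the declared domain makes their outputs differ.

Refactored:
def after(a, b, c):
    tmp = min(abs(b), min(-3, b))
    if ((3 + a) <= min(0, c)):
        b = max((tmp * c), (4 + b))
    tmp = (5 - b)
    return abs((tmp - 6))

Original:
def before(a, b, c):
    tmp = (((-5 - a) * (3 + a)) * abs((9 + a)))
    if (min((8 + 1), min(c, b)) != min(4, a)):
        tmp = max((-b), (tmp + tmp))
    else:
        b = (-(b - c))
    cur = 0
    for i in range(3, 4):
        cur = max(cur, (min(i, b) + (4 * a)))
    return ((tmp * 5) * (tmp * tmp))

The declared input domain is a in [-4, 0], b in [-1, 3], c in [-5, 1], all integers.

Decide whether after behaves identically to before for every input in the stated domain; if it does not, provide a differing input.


Take a=-4, b=-1, c=-5.
before: tmp = 5; (min((8 + 1), min(c, b)) != min(4, a)) -> true; tmp = 10; cur = 0; [i=3]; cur = 0; return 5000
after: tmp = -3; ((3 + a) <= min(0, c)) -> false; tmp = 6; return 0
5000 vs 0 — the two versions disagree here.
verdict: not equivalent; witness: a=-4, b=-1, c=-5


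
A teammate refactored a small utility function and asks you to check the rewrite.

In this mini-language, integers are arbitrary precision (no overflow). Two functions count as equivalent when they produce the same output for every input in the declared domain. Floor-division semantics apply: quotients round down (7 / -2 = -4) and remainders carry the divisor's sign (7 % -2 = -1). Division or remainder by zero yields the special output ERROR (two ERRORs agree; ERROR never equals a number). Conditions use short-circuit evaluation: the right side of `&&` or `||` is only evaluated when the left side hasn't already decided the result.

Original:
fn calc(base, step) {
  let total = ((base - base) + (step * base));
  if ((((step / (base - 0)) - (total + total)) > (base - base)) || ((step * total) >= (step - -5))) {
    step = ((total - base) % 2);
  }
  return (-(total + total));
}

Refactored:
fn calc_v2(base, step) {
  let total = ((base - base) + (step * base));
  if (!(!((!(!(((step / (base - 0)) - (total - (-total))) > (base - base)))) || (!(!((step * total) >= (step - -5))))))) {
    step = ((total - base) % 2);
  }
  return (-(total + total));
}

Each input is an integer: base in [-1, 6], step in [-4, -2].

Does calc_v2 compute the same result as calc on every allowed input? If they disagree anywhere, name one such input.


Comparing the listings, the differences include: arithmetic usage differs; boolean connective usage differs.
As a probe, take base=1, step=-3: calc runs total := -3 | ((((step / (base - 0)) - (total + total)) > (base - base)) || ((step * total) >= (step - -5))): true | step := 0 | result 6; calc_v2 runs total := -3 | (!(!((!(!(((step / (base - 0)) - (total - (-total))) > (base - base)))) || (!(!((step * total) >= (step - -5))))))): true | step := 0 | result 6; both end at 6.
Sweeping the whole domain (24 inputs) finds no disagreement.
verdict: equivalent


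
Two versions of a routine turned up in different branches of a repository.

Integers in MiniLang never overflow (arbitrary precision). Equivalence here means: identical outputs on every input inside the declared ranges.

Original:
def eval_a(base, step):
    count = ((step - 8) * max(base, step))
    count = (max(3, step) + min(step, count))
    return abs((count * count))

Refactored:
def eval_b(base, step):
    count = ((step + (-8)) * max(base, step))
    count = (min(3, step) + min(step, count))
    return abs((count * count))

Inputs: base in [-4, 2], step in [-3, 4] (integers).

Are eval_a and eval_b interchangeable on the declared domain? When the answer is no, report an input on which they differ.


Run the pair on base=-4, step=-3.
eval_a: count := 33 | count := 0 | result 0
eval_b: count := 33 | count := -6 | result 36
0 != 36, so the rewrite changes behavior.
verdict: not equivalent; witness: base=-4, step=-3


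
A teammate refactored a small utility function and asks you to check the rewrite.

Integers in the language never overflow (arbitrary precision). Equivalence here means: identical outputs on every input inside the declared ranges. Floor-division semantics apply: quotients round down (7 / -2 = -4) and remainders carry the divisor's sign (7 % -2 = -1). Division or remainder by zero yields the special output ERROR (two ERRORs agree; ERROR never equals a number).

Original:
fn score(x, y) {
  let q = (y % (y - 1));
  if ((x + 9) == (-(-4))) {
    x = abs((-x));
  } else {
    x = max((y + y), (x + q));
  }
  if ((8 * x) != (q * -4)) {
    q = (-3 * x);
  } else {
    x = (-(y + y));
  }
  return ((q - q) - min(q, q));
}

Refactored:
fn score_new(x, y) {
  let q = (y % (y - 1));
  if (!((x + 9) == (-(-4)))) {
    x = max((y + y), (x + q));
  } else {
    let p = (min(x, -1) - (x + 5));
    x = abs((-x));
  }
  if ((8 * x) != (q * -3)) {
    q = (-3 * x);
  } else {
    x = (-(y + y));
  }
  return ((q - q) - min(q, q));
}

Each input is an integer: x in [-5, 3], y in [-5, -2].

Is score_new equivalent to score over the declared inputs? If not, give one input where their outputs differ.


Evaluate both at x=3, y=-2.
score: q = -2; ((x + 9) == (-(-4))) -> false; x = 1; ((8 * x) != (q * -4)) -> false; x = 4; return 2
score_new: q = -2; (!((x + 9) == (-(-4)))) -> true; x = 1; ((8 * x) != (q * -3)) -> true; q = -3; return 3
2 vs 3 — the two versions disagree here.
verdict: not equivalent; witness: x=3, y=-2


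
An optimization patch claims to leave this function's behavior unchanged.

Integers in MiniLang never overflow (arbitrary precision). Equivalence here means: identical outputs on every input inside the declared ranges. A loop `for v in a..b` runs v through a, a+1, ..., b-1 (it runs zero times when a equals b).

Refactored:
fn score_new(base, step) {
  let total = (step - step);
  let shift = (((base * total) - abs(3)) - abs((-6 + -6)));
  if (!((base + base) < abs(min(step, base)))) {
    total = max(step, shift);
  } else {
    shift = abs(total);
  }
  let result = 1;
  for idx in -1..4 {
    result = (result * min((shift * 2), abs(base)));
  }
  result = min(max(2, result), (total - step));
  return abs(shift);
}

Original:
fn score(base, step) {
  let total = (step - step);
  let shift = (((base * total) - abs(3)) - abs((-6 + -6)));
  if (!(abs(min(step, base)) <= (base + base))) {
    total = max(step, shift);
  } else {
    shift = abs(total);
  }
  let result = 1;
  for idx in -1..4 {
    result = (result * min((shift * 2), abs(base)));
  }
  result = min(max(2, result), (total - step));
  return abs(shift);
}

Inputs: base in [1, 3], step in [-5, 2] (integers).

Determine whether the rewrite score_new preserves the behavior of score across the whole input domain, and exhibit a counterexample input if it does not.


These are not equivalent — on base=1, step=-5 the outputs split (15 vs 0).
score: total := 0 | shift := -15 | (!(abs(min(step, base)) <= (base + base))): true | total := -5 | result := 1 | iter idx=-1: | result := -30 | iter idx=0: | result := 900 | iter idx=1: | result := -27000 | iter idx=2: | result := 810000 | iter idx=3: | result := -24300000 | result := 0 | result 15
score_new: total := 0 | shift := -15 | (!((base + base) < abs(min(step, base)))): false | shift := 0 | result := 1 | iter idx=-1: | result := 0 | iter idx=0: | result := 0 | iter idx=1: | result := 0 | iter idx=2: | result := 0 | iter idx=3: | result := 0 | result := 2 | result 0
verdict: not equivalent; witness: base=1, step=-5


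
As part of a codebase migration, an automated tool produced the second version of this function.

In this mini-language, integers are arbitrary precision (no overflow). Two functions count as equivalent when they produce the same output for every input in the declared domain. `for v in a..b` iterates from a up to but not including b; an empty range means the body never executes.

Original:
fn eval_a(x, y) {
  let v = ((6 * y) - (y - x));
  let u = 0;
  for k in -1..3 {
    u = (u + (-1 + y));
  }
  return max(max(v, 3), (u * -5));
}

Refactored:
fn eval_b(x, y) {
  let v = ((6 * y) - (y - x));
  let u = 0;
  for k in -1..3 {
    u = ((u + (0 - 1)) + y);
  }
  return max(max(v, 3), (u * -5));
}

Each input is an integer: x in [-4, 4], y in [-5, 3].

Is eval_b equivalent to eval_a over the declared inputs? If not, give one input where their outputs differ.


Side by side, the visible changes include: constant usage differs, plus arithmetic usage differs.
One worked example (x=2, y=0) — eval_a: v = 2; u = 0; [k=-1]; u = -1; [k=0]; u = -2; [k=1]; u = -3; [k=2]; u = -4; return 20; eval_b: v = 2; u = 0; [k=-1]; u = -1; [k=0]; u = -2; [k=1]; u = -3; [k=2]; u = -4; return 20; agreement on 20.
An exhaustive pass over the 81 declared inputs shows identical outputs.
verdict: equivalent


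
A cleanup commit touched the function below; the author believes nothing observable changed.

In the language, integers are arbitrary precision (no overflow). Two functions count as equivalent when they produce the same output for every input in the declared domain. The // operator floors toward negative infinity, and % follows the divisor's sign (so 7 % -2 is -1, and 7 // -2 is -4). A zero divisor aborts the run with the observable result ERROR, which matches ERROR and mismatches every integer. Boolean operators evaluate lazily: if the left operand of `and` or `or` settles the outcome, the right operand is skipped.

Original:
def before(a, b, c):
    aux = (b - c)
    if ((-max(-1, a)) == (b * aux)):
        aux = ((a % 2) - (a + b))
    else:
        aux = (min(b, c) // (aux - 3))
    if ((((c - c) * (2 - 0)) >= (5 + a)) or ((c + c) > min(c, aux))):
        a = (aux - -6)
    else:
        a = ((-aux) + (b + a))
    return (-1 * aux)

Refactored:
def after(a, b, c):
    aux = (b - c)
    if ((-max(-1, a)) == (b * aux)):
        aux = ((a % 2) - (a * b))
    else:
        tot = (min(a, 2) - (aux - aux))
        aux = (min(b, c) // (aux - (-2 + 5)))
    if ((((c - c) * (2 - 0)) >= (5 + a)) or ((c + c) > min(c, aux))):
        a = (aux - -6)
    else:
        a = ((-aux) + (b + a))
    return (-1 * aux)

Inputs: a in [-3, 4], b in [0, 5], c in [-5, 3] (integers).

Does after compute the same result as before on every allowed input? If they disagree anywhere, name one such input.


Evaluate both at a=-3, b=1, c=0.
before: aux = 1; ((-max(-1, a)) == (b * aux)) -> true; aux = 3; ((((c - c) * (2 - 0)) >= (5 + a)) or ((c + c) > min(c, aux))) -> false; a = -5; return -3
after: aux = 1; ((-max(-1, a)) == (b * aux)) -> true; aux = 4; ((((c - c) * (2 - 0)) >= (5 + a)) or ((c + c) > min(c, aux))) -> false; a = -6; return -4
-3 != -4, so the rewrite changes behavior.
verdict: not equivalent; witness: a=-3, b=1, c=0


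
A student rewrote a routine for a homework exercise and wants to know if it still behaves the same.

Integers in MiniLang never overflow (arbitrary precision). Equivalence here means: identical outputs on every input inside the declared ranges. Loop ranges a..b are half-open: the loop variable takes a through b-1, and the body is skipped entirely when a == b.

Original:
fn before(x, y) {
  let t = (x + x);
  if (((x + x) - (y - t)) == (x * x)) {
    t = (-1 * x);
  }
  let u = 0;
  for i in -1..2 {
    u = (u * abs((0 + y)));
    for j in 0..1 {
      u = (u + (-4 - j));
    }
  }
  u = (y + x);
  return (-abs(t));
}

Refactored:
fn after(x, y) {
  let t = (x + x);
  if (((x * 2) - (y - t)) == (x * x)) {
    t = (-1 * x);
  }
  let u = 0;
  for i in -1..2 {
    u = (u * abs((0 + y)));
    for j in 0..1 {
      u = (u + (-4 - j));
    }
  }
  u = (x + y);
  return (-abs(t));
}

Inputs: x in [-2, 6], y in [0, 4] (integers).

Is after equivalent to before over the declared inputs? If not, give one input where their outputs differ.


Side by side, the visible changes include: arithmetic usage differs, constant usage differs.
As a probe, take x=-1, y=3: before runs t = -2; (((x + x) - (y - t)) == (x * x)) -> false; u = 0; [i=-1]; u = 0; [j=0]; u = -4; [i=0]; u = -12; [j=0]; u = -16; [i=1]; u = -48; [j=0]; u = -52; u = 2; return -2; after runs t = -2; (((x * 2) - (y - t)) == (x * x)) -> false; u = 0; [i=-1]; u = 0; [j=0]; u = -4; [i=0]; u = -12; [j=0]; u = -16; [i=1]; u = -48; [j=0]; u = -52; u = 2; return -2; both end at -2.
An exhaustive pass over the 45 declared inputs shows identical outputs.
verdict: equivalent


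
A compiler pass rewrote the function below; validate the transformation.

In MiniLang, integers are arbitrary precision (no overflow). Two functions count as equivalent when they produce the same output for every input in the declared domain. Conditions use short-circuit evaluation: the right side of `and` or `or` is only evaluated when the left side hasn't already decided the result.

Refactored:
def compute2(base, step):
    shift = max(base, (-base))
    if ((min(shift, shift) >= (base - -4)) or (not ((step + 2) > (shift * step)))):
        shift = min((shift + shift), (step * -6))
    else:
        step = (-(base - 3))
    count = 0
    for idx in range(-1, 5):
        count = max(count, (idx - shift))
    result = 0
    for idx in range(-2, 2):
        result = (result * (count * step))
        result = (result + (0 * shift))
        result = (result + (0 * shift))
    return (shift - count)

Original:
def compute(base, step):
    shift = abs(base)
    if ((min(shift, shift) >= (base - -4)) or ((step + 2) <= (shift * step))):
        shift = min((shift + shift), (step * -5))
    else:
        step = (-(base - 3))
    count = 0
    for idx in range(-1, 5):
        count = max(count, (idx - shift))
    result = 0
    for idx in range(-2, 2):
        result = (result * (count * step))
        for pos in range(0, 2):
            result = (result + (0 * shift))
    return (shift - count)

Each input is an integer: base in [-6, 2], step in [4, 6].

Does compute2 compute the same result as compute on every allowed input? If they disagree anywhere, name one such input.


Evaluate both at base=-6, step=4.
compute: shift becomes 6; next ((min(shift, shift) >= (base - -4)) or ((step + 2) <= (shift * step))) evaluates to true; next shift becomes -20; next count becomes 0; next at idx=-1:; next count becomes 19; next at idx=0:; next count becomes 20; next at idx=1:; next count becomes 21; next at idx=2:; next count becomes 22; next at idx=3:; next count becomes 23; next at idx=4:; next count becomes 24; next result becomes 0; next at idx=-2:; next result becomes 0; next at pos=0:; next result becomes 0; next at pos=1:; next result becomes 0; next at idx=-1:; next result becomes 0; next at pos=0:; next result becomes 0; next at pos=1:; next result becomes 0; next at idx=0:; next result becomes 0; next at pos=0:; next result becomes 0; next at pos=1:; next result becomes 0; next at idx=1:; next result becomes 0; next at pos=0:; next result becomes 0; next at pos=1:; next result becomes 0; next final value -44
compute2: shift becomes 6; next ((min(shift, shift) >= (base - -4)) or (not ((step + 2) > (shift * step)))) evaluates to true; next shift becomes -24; next count becomes 0; next at idx=-1:; next count becomes 23; next at idx=0:; next count becomes 24; next at idx=1:; next count becomes 25; next at idx=2:; next count becomes 26; next at idx=3:; next count becomes 27; next at idx=4:; next count becomes 28; next result becomes 0; next at idx=-2:; next result becomes 0; next result becomes 0; next result becomes 0; next at idx=-1:; next result becomes 0; next result becomes 0; next result becomes 0; next at idx=0:; next result becomes 0; next result becomes 0; next result becomes 0; next at idx=1:; next result becomes 0; next result becomes 0; next result becomes 0; next final value -52
-44 != -52, so the rewrite changes behavior.
verdict: not equivalent; witness: base=-6, step=4


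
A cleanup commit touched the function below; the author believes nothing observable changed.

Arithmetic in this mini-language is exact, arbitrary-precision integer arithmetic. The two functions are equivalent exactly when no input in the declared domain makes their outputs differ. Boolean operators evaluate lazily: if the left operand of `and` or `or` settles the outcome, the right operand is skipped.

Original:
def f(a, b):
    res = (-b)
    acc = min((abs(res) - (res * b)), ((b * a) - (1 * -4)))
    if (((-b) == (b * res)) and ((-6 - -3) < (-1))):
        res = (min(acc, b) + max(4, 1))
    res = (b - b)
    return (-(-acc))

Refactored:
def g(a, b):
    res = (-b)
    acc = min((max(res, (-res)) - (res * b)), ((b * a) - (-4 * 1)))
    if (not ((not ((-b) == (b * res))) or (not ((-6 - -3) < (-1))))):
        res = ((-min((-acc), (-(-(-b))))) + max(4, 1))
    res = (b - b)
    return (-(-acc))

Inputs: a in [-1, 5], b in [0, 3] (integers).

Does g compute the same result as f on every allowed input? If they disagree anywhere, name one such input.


Equivalent. Whatever the rewrite altered, no input in the stated domain can expose a difference.
Every one of the 28 inputs gives matching results.
As a probe, take a=2, b=0: f runs res becomes 0; next acc becomes 0; next (((-b) == (b * res)) and ((-6 - -3) < (-1))) evaluates to true; next res becomes 4; next res becomes 0; next final value 0; g runs res becomes 0; next acc becomes 0; next (not ((not ((-b) == (b * res))) or (not ((-6 - -3) < (-1))))) evaluates to true; next res becomes 4; next res becomes 0; next final value 0; both end at 0.
verdict: equivalent


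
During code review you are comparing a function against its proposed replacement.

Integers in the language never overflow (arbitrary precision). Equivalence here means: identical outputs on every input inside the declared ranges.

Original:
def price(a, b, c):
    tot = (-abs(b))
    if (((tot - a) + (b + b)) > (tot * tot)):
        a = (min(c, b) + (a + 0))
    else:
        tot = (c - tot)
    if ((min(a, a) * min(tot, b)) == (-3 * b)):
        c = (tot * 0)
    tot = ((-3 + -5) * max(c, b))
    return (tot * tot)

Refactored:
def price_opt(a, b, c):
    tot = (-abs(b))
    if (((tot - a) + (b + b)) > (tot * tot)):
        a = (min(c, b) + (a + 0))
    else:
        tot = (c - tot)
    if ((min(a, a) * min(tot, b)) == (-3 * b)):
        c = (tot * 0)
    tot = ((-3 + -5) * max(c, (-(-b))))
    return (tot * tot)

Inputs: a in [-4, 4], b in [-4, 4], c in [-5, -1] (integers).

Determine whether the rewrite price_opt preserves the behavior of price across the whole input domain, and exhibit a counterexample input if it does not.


The two are interchangeable: same computation, different form, and every declared input agrees.
Spot check at a=4, b=2, c=-2 — price: tot becomes -2; next (((tot - a) + (b + b)) > (tot * tot)) evaluates to false; next tot becomes 0; next ((min(a, a) * min(tot, b)) == (-3 * b)) evaluates to false; next tot becomes -16; next final value 256. price_opt: tot becomes -2; next (((tot - a) + (b + b)) > (tot * tot)) evaluates to false; next tot becomes 0; next ((min(a, a) * min(tot, b)) == (-3 * b)) evaluates to false; next tot becomes -16; next final value 256. Both give 256.
Across all 405 domain points the two functions coincide.
verdict: equivalent


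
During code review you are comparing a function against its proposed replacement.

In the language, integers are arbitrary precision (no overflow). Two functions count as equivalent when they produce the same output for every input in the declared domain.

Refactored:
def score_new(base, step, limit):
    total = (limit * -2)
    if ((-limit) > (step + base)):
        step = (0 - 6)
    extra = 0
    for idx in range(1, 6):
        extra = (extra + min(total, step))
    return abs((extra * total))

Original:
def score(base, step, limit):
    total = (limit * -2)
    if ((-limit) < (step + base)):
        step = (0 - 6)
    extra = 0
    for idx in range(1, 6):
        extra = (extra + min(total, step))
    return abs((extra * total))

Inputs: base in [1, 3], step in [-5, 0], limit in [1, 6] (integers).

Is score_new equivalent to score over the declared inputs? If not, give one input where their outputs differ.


Not equivalent: base=1, step=-5, limit=1 separates them (50 vs 60).
score: total := -2 | ((-limit) < (step + base)): false | extra := 0 | iter idx=1: | extra := -5 | iter idx=2: | extra := -10 | iter idx=3: | extra := -15 | iter idx=4: | extra := -20 | iter idx=5: | extra := -25 | result 50
score_new: total := -2 | ((-limit) > (step + base)): true | step := -6 | extra := 0 | iter idx=1: | extra := -6 | iter idx=2: | extra := -12 | iter idx=3: | extra := -18 | iter idx=4: | extra := -24 | iter idx=5: | extra := -30 | result 60
verdict: not equivalent; witness: base=1, step=-5, limit=1


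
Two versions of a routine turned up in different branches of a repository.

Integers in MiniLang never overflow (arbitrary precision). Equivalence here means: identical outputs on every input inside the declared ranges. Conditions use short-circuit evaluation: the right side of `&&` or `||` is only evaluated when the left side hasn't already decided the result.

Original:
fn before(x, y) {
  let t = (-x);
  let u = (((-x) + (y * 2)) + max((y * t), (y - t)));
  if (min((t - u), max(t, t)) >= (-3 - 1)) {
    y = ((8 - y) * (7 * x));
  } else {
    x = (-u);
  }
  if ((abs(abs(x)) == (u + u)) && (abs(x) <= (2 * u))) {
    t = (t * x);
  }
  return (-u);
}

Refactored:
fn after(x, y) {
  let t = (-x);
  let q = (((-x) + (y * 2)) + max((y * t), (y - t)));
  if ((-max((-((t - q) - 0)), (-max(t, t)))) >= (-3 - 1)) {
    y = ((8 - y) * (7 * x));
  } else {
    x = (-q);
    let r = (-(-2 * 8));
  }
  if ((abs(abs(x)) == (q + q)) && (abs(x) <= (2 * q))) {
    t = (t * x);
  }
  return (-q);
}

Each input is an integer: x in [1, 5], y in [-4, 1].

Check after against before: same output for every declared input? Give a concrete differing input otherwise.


Side by side, the visible changes include: statement counts differ; constant usage differs; local variable names differ; min/max/abs usage differs; arithmetic usage differs.
One worked example (x=3, y=-2) — before: t=-3, then u=-1, then (min((t - u), max(t, t)) >= (-3 - 1)) is true, then y=210, then ((abs(abs(x)) == (u + u)) && (abs(x) <= (2 * u))) is false, then returns 1; after: t=-3, then q=-1, then ((-max((-((t - q) - 0)), (-max(t, t)))) >= (-3 - 1)) is true, then y=210, then ((abs(abs(x)) == (q + q)) && (abs(x) <= (2 * q))) is false, then returns 1; agreement on 1.
Across all 30 domain points the two functions coincide.
verdict: equivalent


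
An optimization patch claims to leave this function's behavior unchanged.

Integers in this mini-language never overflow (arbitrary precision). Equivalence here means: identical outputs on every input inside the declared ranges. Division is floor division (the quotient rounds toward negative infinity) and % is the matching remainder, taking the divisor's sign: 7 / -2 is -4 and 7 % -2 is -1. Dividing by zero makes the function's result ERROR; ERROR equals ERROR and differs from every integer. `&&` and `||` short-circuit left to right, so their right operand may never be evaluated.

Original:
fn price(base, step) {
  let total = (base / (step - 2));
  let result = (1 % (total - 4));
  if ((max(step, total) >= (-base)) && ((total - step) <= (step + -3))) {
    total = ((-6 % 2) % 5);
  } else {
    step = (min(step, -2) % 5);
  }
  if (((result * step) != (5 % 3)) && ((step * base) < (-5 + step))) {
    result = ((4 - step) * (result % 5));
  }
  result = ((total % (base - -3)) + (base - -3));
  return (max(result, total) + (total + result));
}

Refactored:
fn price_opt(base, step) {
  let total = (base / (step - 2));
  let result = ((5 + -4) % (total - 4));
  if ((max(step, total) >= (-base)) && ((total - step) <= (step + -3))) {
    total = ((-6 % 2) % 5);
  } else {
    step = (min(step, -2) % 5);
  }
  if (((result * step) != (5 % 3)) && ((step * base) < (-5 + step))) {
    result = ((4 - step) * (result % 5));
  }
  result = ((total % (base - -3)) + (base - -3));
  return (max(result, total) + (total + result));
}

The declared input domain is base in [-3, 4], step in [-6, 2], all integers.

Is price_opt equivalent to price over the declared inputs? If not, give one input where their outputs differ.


Changes here: arithmetic usage differs, plus constant usage differs; the full 72-point sweep finds no disagreement.
verdict: equivalent


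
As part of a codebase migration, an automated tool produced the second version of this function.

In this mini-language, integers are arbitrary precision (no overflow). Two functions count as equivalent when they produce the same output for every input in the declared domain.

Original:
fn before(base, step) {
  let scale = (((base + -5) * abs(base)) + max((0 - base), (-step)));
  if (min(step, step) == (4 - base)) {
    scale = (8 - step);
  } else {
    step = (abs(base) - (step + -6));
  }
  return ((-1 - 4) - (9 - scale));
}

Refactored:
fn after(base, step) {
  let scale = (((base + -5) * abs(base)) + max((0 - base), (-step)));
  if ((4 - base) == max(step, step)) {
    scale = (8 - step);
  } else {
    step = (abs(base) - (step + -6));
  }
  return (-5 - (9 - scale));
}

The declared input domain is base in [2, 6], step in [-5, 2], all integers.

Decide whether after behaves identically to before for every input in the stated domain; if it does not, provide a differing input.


Although `min(step, step)` became `max(step, step)`, no input in the stated domain can expose it.
One worked example (base=5, step=-3) — before: scale becomes 3; next (min(step, step) == (4 - base)) evaluates to false; next step becomes 14; next final value -11; after: scale becomes 3; next ((4 - base) == max(step, step)) evaluates to false; next step becomes 14; next final value -11; agreement on -11.
Every one of the 40 inputs gives matching results.
verdict: equivalent


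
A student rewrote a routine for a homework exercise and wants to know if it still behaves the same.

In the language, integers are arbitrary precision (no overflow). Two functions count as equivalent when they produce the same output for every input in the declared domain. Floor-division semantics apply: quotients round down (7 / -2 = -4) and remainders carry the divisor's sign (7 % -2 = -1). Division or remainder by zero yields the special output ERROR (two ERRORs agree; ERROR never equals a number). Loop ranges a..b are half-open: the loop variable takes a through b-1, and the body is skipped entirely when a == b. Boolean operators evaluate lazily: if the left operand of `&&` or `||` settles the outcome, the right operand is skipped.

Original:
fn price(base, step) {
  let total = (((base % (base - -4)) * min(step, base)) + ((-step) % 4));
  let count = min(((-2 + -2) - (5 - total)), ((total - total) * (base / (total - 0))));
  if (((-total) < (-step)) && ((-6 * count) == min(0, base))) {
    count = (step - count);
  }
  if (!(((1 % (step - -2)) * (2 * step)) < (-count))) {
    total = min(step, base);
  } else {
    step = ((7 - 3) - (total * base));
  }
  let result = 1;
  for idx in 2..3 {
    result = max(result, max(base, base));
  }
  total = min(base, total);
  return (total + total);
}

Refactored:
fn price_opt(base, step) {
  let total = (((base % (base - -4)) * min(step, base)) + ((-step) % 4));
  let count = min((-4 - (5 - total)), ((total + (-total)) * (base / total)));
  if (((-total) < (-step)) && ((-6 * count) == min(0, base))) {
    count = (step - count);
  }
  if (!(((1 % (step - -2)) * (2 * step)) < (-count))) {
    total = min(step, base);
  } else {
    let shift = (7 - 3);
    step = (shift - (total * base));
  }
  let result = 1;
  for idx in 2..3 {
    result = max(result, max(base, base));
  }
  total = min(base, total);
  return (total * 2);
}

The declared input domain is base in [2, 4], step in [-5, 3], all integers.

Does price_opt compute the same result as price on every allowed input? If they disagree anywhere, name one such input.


Changes here: constant usage differs, and local variable names differ, and statement counts differ, and arithmetic usage differs; the full 27-point sweep finds no disagreement.
verdict: equivalent


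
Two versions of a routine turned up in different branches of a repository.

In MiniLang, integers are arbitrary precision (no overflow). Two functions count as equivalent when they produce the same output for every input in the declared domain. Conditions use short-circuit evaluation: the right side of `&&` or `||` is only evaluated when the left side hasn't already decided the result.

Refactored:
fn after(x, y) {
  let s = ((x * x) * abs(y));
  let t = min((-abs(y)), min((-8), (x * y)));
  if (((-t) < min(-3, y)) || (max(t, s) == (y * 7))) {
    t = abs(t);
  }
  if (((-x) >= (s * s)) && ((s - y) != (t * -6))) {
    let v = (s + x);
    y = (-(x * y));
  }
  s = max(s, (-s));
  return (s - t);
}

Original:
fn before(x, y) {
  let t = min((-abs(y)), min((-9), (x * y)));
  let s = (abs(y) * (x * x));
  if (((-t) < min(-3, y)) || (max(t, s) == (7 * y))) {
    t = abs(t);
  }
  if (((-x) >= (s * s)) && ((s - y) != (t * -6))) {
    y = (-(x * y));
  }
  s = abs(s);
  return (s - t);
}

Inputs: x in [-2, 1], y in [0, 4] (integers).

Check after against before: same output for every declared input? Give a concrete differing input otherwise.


Not equivalent: x=-2, y=0 separates them (-9 vs -8).
before: t=-9, then s=0, then (((-t) < min(-3, y)) || (max(t, s) == (7 * y))) is true, then t=9, then (((-x) >= (s * s)) && ((s - y) != (t * -6))) is true, then y=0, then s=0, then returns -9
after: s=0, then t=-8, then (((-t) < min(-3, y)) || (max(t, s) == (y * 7))) is true, then t=8, then (((-x) >= (s * s)) && ((s - y) != (t * -6))) is true, then v=-2, then y=0, then s=0, then returns -8
verdict: not equivalent; witness: x=-2, y=0


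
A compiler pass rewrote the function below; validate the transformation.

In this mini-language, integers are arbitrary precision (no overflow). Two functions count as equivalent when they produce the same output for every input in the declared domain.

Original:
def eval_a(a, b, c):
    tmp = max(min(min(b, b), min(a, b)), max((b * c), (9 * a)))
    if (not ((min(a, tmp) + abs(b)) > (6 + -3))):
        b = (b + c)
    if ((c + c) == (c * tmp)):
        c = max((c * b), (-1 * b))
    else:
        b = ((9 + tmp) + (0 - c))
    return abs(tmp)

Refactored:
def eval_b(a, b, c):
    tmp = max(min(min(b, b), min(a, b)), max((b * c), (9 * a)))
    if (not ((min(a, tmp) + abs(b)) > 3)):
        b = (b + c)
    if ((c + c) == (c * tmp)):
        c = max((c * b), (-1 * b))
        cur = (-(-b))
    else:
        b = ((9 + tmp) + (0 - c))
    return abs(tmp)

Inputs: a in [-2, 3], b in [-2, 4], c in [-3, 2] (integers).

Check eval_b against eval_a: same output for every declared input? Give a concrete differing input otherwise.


Equivalent — the differences include local variable names differ, and constant usage differs, and arithmetic usage differs, and statement counts differ, yet no declared input distinguishes the two.
Tracing a=-2, b=4, c=1: eval_a: tmp becomes 4; next (not ((min(a, tmp) + abs(b)) > (6 + -3))) evaluates to true; next b becomes 5; next ((c + c) == (c * tmp)) evaluates to false; next b becomes 12; next final value 4 | eval_b: tmp becomes 4; next (not ((min(a, tmp) + abs(b)) > 3)) evaluates to true; next b becomes 5; next ((c + c) == (c * tmp)) evaluates to false; next b becomes 12; next final value 4 — matching result 4.
Across all 252 domain points the two functions coincide.
verdict: equivalent


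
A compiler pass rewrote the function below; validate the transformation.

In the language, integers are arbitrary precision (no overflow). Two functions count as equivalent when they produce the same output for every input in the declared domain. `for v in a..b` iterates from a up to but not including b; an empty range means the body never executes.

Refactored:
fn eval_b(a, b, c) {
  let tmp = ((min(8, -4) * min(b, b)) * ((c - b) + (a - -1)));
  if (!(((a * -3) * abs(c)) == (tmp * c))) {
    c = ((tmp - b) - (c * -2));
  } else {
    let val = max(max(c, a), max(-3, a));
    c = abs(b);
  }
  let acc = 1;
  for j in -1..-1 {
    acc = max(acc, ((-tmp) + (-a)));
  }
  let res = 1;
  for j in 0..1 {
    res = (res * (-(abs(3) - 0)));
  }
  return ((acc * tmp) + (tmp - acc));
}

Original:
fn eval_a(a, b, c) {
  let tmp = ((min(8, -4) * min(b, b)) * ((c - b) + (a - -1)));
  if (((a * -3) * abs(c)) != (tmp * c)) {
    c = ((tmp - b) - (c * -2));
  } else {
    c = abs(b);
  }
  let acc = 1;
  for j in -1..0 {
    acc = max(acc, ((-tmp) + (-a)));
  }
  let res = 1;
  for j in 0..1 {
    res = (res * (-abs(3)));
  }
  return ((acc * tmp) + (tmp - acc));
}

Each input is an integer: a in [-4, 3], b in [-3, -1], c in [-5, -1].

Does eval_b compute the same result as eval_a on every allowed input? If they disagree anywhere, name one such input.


Run the pair on a=-4, b=-3, c=-5.
eval_a: tmp := -60 | (((a * -3) * abs(c)) != (tmp * c)): true | c := -67 | acc := 1 | iter j=-1: | acc := 64 | res := 1 | iter j=0: | res := -3 | result -3964
eval_b: tmp := -60 | (!(((a * -3) * abs(c)) == (tmp * c))): true | c := -67 | acc := 1 | loop over j: empty range | res := 1 | iter j=0: | res := -3 | result -121
-3964 against -121: the behavior changed.
verdict: not equivalent; witness: a=-4, b=-3, c=-5


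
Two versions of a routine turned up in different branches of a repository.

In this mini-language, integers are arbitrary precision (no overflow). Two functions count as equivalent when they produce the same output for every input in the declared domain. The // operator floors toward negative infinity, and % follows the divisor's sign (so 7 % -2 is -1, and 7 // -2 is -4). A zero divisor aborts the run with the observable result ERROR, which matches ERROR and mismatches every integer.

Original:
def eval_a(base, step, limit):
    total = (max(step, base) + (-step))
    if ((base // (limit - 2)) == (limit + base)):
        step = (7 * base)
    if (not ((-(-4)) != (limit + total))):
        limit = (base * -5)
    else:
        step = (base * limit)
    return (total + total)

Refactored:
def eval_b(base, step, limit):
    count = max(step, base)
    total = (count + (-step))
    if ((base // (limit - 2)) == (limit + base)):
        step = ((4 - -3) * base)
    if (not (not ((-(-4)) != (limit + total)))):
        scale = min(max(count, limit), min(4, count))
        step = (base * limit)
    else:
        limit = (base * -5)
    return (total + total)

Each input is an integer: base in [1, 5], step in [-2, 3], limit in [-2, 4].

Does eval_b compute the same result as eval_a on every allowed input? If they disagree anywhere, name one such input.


Behavior is preserved: although constant usage differs, plus arithmetic usage differs, plus statement counts differ, plus boolean connective usage differs, plus min/max/abs usage differs, plus local variable names differ, the outputs never diverge.
As a probe, take base=4, step=2, limit=1: eval_a runs total becomes 2; next ((base // (limit - 2)) == (limit + base)) evaluates to false; next (not ((-(-4)) != (limit + total))) evaluates to false; next step becomes 4; next final value 4; eval_b runs count becomes 4; next total becomes 2; next ((base // (limit - 2)) == (limit + base)) evaluates to false; next (not (not ((-(-4)) != (limit + total)))) evaluates to true; next scale becomes 4; next step becomes 4; next final value 4; both end at 4.
Sweeping the whole domain (210 inputs) finds no disagreement.
verdict: equivalent


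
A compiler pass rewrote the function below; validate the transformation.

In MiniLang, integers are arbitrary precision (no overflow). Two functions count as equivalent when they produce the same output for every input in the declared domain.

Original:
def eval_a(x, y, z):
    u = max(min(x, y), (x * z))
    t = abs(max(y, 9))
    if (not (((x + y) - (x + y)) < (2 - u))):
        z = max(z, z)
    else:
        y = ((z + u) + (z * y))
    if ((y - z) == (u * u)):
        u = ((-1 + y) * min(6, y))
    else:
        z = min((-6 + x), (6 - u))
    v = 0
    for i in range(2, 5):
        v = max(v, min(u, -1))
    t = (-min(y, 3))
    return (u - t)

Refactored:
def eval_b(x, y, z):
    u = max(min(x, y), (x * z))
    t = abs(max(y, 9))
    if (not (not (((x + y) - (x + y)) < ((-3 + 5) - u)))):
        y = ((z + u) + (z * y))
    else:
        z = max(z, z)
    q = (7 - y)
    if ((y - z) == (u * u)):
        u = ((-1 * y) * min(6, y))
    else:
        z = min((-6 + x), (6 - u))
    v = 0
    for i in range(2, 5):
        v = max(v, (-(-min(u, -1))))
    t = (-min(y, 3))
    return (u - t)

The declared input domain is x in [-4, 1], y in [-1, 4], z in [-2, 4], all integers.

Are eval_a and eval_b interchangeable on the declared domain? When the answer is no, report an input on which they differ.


Consider the input x=-3, y=3, z=4.
eval_a: u becomes -3; next t becomes 9; next (not (((x + y) - (x + y)) < (2 - u))) evaluates to false; next y becomes 13; next ((y - z) == (u * u)) evaluates to true; next u becomes 72; next v becomes 0; next at i=2:; next v becomes 0; next at i=3:; next v becomes 0; next at i=4:; next v becomes 0; next t becomes -3; next final value 75
eval_b: u becomes -3; next t becomes 9; next (not (not (((x + y) - (x + y)) < ((-3 + 5) - u)))) evaluates to true; next y becomes 13; next q becomes -6; next ((y - z) == (u * u)) evaluates to true; next u becomes -78; next v becomes 0; next at i=2:; next v becomes 0; next at i=3:; next v becomes 0; next at i=4:; next v becomes 0; next t becomes -3; next final value -75
75 against -75: the behavior changed.
verdict: not equivalent; witness: x=-3, y=3, z=4


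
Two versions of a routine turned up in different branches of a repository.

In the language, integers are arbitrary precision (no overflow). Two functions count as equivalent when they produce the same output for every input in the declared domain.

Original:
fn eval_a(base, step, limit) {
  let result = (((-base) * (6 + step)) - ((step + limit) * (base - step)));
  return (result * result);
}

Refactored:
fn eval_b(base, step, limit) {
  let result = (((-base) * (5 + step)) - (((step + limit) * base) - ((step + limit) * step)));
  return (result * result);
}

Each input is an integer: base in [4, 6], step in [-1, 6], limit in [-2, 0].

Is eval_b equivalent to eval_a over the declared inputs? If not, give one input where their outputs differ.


On input base=4, step=-1, limit=-2, eval_a returns 25 while eval_b returns 1.
verdict: not equivalent; witness: base=4, step=-1, limit=-2


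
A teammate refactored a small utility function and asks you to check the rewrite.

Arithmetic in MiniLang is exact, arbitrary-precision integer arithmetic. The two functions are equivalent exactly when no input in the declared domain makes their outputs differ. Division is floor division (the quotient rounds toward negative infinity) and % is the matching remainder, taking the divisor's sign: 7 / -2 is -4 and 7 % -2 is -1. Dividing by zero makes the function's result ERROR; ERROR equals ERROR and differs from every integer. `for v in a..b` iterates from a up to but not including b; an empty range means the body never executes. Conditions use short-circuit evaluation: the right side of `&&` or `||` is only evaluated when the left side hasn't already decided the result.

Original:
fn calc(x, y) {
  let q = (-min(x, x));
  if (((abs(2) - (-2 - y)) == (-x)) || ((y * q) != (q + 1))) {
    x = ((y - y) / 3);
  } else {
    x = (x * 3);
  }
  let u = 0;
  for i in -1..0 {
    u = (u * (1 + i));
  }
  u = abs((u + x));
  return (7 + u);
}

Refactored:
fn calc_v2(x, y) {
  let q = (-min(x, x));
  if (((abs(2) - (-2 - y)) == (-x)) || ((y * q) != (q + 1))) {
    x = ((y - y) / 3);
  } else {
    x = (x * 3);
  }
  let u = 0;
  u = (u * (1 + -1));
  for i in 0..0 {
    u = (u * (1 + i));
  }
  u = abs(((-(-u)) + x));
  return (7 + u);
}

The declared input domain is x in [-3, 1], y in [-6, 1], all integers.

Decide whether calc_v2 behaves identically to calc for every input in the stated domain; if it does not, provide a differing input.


The two versions differ — the changes include loop structure differs, plus constant usage differs, plus statement counts differ, plus arithmetic usage differs.
Spot check at x=-2, y=-4 — calc: q=2, then (((abs(2) - (-2 - y)) == (-x)) || ((y * q) != (q + 1))) is true, then x=0, then u=0, then (i=-1), then u=0, then u=0, then returns 7. calc_v2: q=2, then (((abs(2) - (-2 - y)) == (-x)) || ((y * q) != (q + 1))) is true, then x=0, then u=0, then u=0, then the loop over i runs zero times, then u=0, then returns 7. Both give 7.
Across all 40 domain points the two functions coincide.
verdict: equivalent
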